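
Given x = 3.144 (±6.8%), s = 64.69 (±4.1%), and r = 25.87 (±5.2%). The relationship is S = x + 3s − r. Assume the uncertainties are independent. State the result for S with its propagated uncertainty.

Each term contributes (cᵢ δxᵢ)² to (δS)²:
  (δx)² = 0.0457;  (3·δs)² = 63.3;  (δr)² = 1.81
δS = √(65.2) = 8.07
S = 171.3.

171.3 ± 8.07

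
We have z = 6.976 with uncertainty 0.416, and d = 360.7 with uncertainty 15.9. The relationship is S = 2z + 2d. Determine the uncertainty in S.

For a sum/difference, combine absolute errors in quadrature:
  (2·δz)² = 0.692;  (2·δd)² = 1010
δS = √(1010) = 31.8

31.8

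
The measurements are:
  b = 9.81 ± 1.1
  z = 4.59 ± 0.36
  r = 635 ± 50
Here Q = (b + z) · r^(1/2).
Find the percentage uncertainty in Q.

8.95%

Let u = b + z = 14.4. δu = √(δb² + δz²) = √(1.21 + 0.130) = 1.16, so δu/u = 0.0804.
Q is then a monomial in u, r:
δQ/Q = √((δu/u)² + (½·δr/r)²) = √(0.00646 + 0.00155) = 0.0895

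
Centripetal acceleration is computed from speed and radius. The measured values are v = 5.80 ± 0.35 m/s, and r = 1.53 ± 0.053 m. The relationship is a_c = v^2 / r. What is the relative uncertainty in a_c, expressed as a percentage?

12.6%

Relative error in a monomial: (δa_c/a_c)² = Σ (nᵢ · δxᵢ/xᵢ)².
  (2·δv/v)² = (2×0.0603)² = 0.0146;  (-1·δr/r)² = (-1×0.0346)² = 0.00120
δa_c/a_c = √(0.0158) = 0.126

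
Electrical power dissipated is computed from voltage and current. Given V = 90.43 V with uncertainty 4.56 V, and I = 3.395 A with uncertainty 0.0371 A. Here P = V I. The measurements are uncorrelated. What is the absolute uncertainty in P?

P is a product of powers, so relative uncertainties combine in quadrature:
  (1·δV/V)² = (1×0.0504)² = 0.00254;  (1·δI/I)² = (1×0.0109)² = 0.000119
δP/P = √(0.00266) = 0.0516
P = 307.0 W, so δP = 0.0516 × 307.0 = 15.8 W.

15.8 W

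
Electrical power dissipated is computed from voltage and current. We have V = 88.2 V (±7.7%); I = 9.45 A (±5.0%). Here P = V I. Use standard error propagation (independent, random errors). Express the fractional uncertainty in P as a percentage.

9.18%

Products/powers → add relative errors in quadrature, weighted by exponent:
  (1·δV/V)² = (1×0.0770)² = 0.00593;  (1·δI/I)² = (1×0.0500)² = 0.00250
δP/P = √(0.00843) = 0.0918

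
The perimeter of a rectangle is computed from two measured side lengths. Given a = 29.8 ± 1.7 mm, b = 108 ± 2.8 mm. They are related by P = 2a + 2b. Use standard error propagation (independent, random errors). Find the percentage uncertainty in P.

2.38%

For a sum/difference, combine absolute errors in quadrature:
  (2·δa)² = 11.6;  (2·δb)² = 31.4
δP = √(42.9) = 6.55 mm
P = 276 mm, so δP/P = 6.55/276 = 0.0238.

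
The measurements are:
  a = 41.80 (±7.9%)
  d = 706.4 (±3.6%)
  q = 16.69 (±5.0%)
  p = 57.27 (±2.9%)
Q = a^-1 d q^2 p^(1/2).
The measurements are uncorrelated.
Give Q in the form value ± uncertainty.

35620 ± 4750

Relative error in a monomial: (δQ/Q)² = Σ (nᵢ · δxᵢ/xᵢ)².
  (-1·δa/a)² = (-1×0.0790)² = 0.00624;  (1·δd/d)² = (1×0.0360)² = 0.00130;  (2·δq/q)² = (2×0.0500)² = 0.0100;  (½·δp/p)² = (0.5×0.0290)² = 0.000210
δQ/Q = √(0.0177) = 0.133
Q = 35620, so δQ = 0.133 × 35620 = 4750.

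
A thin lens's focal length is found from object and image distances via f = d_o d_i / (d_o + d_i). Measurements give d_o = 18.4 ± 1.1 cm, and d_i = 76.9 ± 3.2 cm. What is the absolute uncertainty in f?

∂f/∂d_o = (d_i/(d_o+d_i))² = 0.651;  ∂f/∂d_i = (d_o/(d_o+d_i))² = 0.0373
δf = √((∂f/∂d_o · δd_o)² + (∂f/∂d_i · δd_i)²) = √(0.513 + 0.0142) = 0.726 cm

0.726 cm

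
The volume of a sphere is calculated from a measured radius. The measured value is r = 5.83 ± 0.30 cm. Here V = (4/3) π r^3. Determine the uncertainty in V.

128 cm^3

V ∝ r^3, so δV/V = |3| · δr/r = 3 × 0.0515 = 0.154.
V = 830 cm^3, so δV = 0.154 × 830 = 128 cm^3.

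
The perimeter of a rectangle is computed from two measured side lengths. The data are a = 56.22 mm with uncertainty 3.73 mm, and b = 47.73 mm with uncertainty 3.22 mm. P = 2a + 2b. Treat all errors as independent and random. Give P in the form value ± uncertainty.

For a sum/difference, combine absolute errors in quadrature:
  (2·δa)² = 55.7;  (2·δb)² = 41.5
δP = √(97.1) = 9.86 mm
P = 207.9 mm.

207.9 ± 9.86 mm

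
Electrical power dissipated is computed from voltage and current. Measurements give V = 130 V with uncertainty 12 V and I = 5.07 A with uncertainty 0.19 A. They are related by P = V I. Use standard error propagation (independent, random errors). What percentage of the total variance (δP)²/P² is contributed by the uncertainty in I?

14.1%

(δP/P)² = (1·δV/V)² + (1·δI/I)²
  V term: (1×0.0923)² = 0.00852
  I term: (1×0.0375)² = 0.00140
Total = 0.00993. Share from I = 0.00140/0.00993 = 0.141.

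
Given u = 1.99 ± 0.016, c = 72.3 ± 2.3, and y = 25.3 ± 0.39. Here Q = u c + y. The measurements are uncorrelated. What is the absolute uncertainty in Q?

Let p = u·c = 144. δp/p = √((1·δu/u)² + (1·δc/c)²) = √(6.46e-05 + 0.00101) = 0.0328, so δp = 4.72.
Q = p + y: δQ = √(δp² + δy²) = √(22.3 + 0.152) = 4.74

4.74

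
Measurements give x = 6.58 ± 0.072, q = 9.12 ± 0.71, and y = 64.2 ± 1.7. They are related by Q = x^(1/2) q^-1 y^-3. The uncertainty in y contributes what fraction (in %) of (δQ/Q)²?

50.9%

(δQ/Q)² = (½·δx/x)² + (-1·δq/q)² + (-3·δy/y)²
  x term: (0.5×0.0109)² = 2.99e-05
  q term: (-1×0.0779)² = 0.00606
  y term: (-3×0.0265)² = 0.00631
Total = 0.0124. Share from y = 0.00631/0.0124 = 0.509.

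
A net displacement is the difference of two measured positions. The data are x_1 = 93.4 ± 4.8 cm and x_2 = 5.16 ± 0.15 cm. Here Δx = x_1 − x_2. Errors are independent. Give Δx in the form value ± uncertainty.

88.2 ± 4.80 cm

Δx is a linear combination, so absolute uncertainties add in quadrature:
  (δx_1)² = 23.0;  (δx_2)² = 0.0225
δΔx = √(23.1) = 4.80 cm
Δx = 88.2 cm.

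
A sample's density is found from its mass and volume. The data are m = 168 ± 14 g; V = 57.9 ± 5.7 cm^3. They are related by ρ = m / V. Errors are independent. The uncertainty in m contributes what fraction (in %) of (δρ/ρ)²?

41.7%

(δρ/ρ)² = (1·δm/m)² + (-1·δV/V)²
  m term: (1×0.0833)² = 0.00694
  V term: (-1×0.0984)² = 0.00969
Total = 0.0166. Share from m = 0.00694/0.0166 = 0.417.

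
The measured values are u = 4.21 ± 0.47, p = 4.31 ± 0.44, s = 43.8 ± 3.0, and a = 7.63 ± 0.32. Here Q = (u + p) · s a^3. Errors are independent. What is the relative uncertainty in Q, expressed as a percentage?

Let w = u + p = 8.52. δw = √(δu² + δp²) = √(0.221 + 0.194) = 0.644, so δw/w = 0.0756.
Q is then a monomial in w, s, a:
δQ/Q = √((δw/w)² + (1·δs/s)² + (3·δa/a)²) = √(0.00571 + 0.00469 + 0.0158) = 0.162

16.2%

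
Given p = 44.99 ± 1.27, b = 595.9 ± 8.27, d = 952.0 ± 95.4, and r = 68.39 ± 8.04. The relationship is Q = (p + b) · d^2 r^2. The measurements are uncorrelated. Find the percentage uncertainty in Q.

Let u = p + b = 640.9. δu = √(δp² + δb²) = √(1.61 + 68.4) = 8.37, so δu/u = 0.0131.
Q is then a monomial in u, d, r:
δQ/Q = √((δu/u)² + (2·δd/d)² + (2·δr/r)²) = √(0.000170 + 0.0402 + 0.0553) = 0.309

30.9%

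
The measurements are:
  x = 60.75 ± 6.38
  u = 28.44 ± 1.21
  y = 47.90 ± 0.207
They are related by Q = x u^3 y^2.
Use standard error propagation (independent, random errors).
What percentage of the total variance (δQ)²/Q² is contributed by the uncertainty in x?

40.3%

(δQ/Q)² = (1·δx/x)² + (3·δu/u)² + (2·δy/y)²
  x term: (1×0.105)² = 0.0110
  u term: (3×0.0425)² = 0.0163
  y term: (2×0.00432)² = 7.47e-05
Total = 0.0274. Share from x = 0.0110/0.0274 = 0.403.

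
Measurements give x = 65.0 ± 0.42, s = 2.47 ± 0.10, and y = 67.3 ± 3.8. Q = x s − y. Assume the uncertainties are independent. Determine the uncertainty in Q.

7.60

Let p = x·s = 161. δp/p = √((1·δx/x)² + (1·δs/s)²) = √(4.18e-05 + 0.00164) = 0.0410, so δp = 6.58.
Q = p − y: δQ = √(δp² + δy²) = √(43.3 + 14.4) = 7.60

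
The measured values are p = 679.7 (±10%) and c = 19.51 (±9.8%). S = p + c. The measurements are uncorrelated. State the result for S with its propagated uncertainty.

699.2 ± 68.0

Each term contributes (cᵢ δxᵢ)² to (δS)²:
  (δp)² = 4620;  (δc)² = 3.66
δS = √(4620) = 68.0
S = 699.2.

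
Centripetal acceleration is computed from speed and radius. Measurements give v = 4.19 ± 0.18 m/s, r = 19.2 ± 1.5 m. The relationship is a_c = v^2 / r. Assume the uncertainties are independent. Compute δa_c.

0.106 m/s^2

Relative error in a monomial: (δa_c/a_c)² = Σ (nᵢ · δxᵢ/xᵢ)².
  (2·δv/v)² = (2×0.0430)² = 0.00738;  (-1·δr/r)² = (-1×0.0781)² = 0.00610
δa_c/a_c = √(0.0135) = 0.116
a_c = 0.914 m/s^2, so δa_c = 0.116 × 0.914 = 0.106 m/s^2.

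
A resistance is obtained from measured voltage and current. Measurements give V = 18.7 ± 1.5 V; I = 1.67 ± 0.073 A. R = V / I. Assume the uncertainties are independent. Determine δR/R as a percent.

Since R is a product/quotient, work with relative uncertainties:
  (1·δV/V)² = (1×0.0802)² = 0.00643;  (-1·δI/I)² = (-1×0.0437)² = 0.00191
δR/R = √(0.00835) = 0.0914

9.14%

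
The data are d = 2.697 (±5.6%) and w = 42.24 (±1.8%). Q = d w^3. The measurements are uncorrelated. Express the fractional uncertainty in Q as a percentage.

7.78%

For a monomial Q ∝ d, w^3, fractional errors add in quadrature:
  (1·δd/d)² = (1×0.0560)² = 0.00314;  (3·δw/w)² = (3×0.0180)² = 0.00292
δQ/Q = √(0.00605) = 0.0778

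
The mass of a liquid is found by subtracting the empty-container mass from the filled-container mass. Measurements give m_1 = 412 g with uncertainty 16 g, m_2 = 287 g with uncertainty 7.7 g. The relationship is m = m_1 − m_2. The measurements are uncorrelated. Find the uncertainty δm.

17.8 g

Each term contributes (cᵢ δxᵢ)² to (δm)²:
  (δm_1)² = 256;  (δm_2)² = 59.3
δm = √(315) = 17.8 g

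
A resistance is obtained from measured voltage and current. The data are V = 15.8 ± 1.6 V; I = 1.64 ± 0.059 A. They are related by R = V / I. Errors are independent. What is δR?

1.04 Ω

Relative error in a monomial: (δR/R)² = Σ (nᵢ · δxᵢ/xᵢ)².
  (1·δV/V)² = (1×0.101)² = 0.0103;  (-1·δI/I)² = (-1×0.0360)² = 0.00129
δR/R = √(0.0115) = 0.107
R = 9.63 Ω, so δR = 0.107 × 9.63 = 1.04 Ω.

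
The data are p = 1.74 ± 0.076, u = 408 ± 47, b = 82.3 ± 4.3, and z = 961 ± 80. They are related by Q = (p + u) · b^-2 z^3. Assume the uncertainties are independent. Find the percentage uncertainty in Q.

29.4%

Let w = p + u = 410. δw = √(δp² + δu²) = √(0.00578 + 2210) = 47.0, so δw/w = 0.115.
Q is then a monomial in w, b, z:
δQ/Q = √((δw/w)² + (-2·δb/b)² + (3·δz/z)²) = √(0.0132 + 0.0109 + 0.0624) = 0.294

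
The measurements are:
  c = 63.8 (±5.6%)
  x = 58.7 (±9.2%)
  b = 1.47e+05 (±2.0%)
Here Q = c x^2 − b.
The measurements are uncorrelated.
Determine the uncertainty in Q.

42400

Let p = c·x^2 = 2.2e+05. δp/p = √((1·δc/c)² + (2·δx/x)²) = √(0.00314 + 0.0339) = 0.192, so δp = 42300.
Q = p − b: δQ = √(δp² + δb²) = √(1.79e+09 + 8.64e+06) = 42400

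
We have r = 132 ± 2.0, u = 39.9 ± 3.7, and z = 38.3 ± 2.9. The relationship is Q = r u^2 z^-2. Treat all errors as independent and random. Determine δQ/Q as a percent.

24.0%

Since Q is a product/quotient, work with relative uncertainties:
  (1·δr/r)² = (1×0.0152)² = 0.000230;  (2·δu/u)² = (2×0.0927)² = 0.0344;  (-2·δz/z)² = (-2×0.0757)² = 0.0229
δQ/Q = √(0.0576) = 0.240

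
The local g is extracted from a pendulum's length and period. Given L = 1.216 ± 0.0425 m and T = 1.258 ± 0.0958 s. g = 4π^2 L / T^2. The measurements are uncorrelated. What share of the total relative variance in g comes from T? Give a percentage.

(δg/g)² = (1·δL/L)² + (-2·δT/T)²
  L term: (1×0.0350)² = 0.00122
  T term: (-2×0.0762)² = 0.0232
Total = 0.0244. Share from T = 0.0232/0.0244 = 0.950.

95.0%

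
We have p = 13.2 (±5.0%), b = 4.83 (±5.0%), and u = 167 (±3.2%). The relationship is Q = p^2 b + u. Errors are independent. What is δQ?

Let w = p^2·b = 842. δw/w = √((2·δp/p)² + (1·δb/b)²) = √(0.0100 + 0.00250) = 0.112, so δw = 94.1.
Q = w + u: δQ = √(δw² + δu²) = √(8850 + 28.6) = 94.2

94.2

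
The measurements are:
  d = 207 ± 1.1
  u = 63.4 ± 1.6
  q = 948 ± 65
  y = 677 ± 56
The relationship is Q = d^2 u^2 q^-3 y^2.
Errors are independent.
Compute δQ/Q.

0.269

Each factor contributes (exponent × relative error)² to (δQ/Q)²:
  (2·δd/d)² = (2×0.00531)² = 0.000113;  (2·δu/u)² = (2×0.0252)² = 0.00255;  (-3·δq/q)² = (-3×0.0686)² = 0.0423;  (2·δy/y)² = (2×0.0827)² = 0.0274
δQ/Q = √(0.0723) = 0.269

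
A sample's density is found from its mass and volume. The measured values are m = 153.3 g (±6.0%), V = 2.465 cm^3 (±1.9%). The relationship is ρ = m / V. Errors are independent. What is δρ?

For a monomial ρ ∝ m, V^-1, fractional errors add in quadrature:
  (1·δm/m)² = (1×0.0600)² = 0.00360;  (-1·δV/V)² = (-1×0.0190)² = 0.000361
δρ/ρ = √(0.00396) = 0.0629
ρ = 62.19 g/cm^3, so δρ = 0.0629 × 62.19 = 3.91 g/cm^3.

3.91 g/cm^3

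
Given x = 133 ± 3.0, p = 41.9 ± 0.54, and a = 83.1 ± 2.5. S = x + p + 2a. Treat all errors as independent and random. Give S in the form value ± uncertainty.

S is a linear combination, so absolute uncertainties add in quadrature:
  (δx)² = 9.00;  (δp)² = 0.292;  (2·δa)² = 25.0
δS = √(34.3) = 5.86
S = 341.

341 ± 5.86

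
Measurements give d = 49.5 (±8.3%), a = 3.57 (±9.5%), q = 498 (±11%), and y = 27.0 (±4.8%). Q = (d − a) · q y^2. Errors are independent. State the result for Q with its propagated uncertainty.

(1.67 ± 0.286) × 10^7

Let u = d − a = 45.9. δu = √(δd² + δa²) = √(16.9 + 0.115) = 4.12, so δu/u = 0.0898.
Q is then a monomial in u, q, y:
δQ/Q = √((δu/u)² + (1·δq/q)² + (2·δy/y)²) = √(0.00806 + 0.0121 + 0.00922) = 0.171
Q = 1.67e+07, so δQ = 0.171 × 1.67e+07 = 2.86e+06.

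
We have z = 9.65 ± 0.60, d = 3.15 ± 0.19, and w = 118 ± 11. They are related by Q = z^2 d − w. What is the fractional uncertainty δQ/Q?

Let p = z^2·d = 293. δp/p = √((2·δz/z)² + (1·δd/d)²) = √(0.0155 + 0.00364) = 0.138, so δp = 40.5.
Q = p − w: δQ = √(δp² + δw²) = √(1640 + 121) = 42.0
Q = 175, so δQ/Q = 42.0/175 = 0.240.

0.240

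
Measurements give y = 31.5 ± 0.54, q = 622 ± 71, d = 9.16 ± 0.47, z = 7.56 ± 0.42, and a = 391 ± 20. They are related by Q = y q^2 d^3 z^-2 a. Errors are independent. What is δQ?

Q is a product of powers, so relative uncertainties combine in quadrature:
  (1·δy/y)² = (1×0.0171)² = 0.000294;  (2·δq/q)² = (2×0.114)² = 0.0521;  (3·δd/d)² = (3×0.0513)² = 0.0237;  (-2·δz/z)² = (-2×0.0556)² = 0.0123;  (1·δa/a)² = (1×0.0512)² = 0.00262
δQ/Q = √(0.0911) = 0.302
Q = 6.41e+10, so δQ = 0.302 × 6.41e+10 = 1.93e+10.

1.93e+10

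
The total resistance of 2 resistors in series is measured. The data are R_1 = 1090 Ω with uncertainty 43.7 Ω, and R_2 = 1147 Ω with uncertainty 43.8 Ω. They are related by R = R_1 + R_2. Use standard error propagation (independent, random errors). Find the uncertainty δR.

61.9 Ω

Absolute uncertainties add in quadrature for a linear combination:
  (δR_1)² = 1910;  (δR_2)² = 1920
δR = √(3830) = 61.9 Ω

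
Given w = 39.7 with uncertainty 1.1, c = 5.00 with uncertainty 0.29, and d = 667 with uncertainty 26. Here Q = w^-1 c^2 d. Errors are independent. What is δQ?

Relative error in a monomial: (δQ/Q)² = Σ (nᵢ · δxᵢ/xᵢ)².
  (-1·δw/w)² = (-1×0.0277)² = 0.000768;  (2·δc/c)² = (2×0.0580)² = 0.0135;  (1·δd/d)² = (1×0.0390)² = 0.00152
δQ/Q = √(0.0157) = 0.125
Q = 420, so δQ = 0.125 × 420 = 52.7.

52.7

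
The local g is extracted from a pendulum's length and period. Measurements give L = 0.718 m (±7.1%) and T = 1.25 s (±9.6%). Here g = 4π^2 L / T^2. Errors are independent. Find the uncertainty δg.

3.71 m/s^2

g is a product of powers, so relative uncertainties combine in quadrature:
  (1·δL/L)² = (1×0.0710)² = 0.00504;  (-2·δT/T)² = (-2×0.0960)² = 0.0369
δg/g = √(0.0419) = 0.205
g = 18.1 m/s^2, so δg = 0.205 × 18.1 = 3.71 m/s^2.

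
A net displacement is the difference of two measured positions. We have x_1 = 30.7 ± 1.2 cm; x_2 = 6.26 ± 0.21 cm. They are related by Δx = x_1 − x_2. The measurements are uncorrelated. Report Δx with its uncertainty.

24.4 ± 1.22 cm

Absolute uncertainties add in quadrature for a linear combination:
  (δx_1)² = 1.44;  (δx_2)² = 0.0441
δΔx = √(1.48) = 1.22 cm
Δx = 24.4 cm.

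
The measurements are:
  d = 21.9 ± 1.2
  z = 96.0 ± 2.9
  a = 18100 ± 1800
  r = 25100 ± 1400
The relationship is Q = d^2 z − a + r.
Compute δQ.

5710

Let p = d^2·z = 46000. δp/p = √((2·δd/d)² + (1·δz/z)²) = √(0.0120 + 0.000913) = 0.114, so δp = 5230.
Q = p − a + r: δQ = √(δp² + δa² + δr²) = √(2.74e+07 + 3.24e+06 + 1.96e+06) = 5710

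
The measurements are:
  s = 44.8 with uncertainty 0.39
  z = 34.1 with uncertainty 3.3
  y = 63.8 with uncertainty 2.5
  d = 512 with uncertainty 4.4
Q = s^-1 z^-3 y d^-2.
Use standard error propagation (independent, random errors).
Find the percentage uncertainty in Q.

29.4%

Relative error in a monomial: (δQ/Q)² = Σ (nᵢ · δxᵢ/xᵢ)².
  (-1·δs/s)² = (-1×0.00871)² = 7.58e-05;  (-3·δz/z)² = (-3×0.0968)² = 0.0843;  (1·δy/y)² = (1×0.0392)² = 0.00154;  (-2·δd/d)² = (-2×0.00859)² = 0.000295
δQ/Q = √(0.0862) = 0.294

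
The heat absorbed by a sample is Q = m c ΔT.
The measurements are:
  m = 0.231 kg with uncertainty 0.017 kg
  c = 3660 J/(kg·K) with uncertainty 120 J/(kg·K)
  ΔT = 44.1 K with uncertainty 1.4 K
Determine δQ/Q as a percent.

8.66%

Relative error in a monomial: (δQ/Q)² = Σ (nᵢ · δxᵢ/xᵢ)².
  (1·δm/m)² = (1×0.0736)² = 0.00542;  (1·δc/c)² = (1×0.0328)² = 0.00107;  (1·δΔT/ΔT)² = (1×0.0317)² = 0.00101
δQ/Q = √(0.00750) = 0.0866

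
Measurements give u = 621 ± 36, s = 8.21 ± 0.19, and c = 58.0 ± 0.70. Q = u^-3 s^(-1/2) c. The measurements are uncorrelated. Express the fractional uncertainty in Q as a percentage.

17.5%

For a monomial Q ∝ u^-3, s^(-1/2), c, fractional errors add in quadrature:
  (-3·δu/u)² = (-3×0.0580)² = 0.0302;  (−½·δs/s)² = (-0.5×0.0231)² = 0.000134;  (1·δc/c)² = (1×0.0121)² = 0.000146
δQ/Q = √(0.0305) = 0.175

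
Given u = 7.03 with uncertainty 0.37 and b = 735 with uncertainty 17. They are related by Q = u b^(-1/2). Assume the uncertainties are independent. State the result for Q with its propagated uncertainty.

0.259 ± 0.0140

Each factor contributes (exponent × relative error)² to (δQ/Q)²:
  (1·δu/u)² = (1×0.0526)² = 0.00277;  (−½·δb/b)² = (-0.5×0.0231)² = 0.000134
δQ/Q = √(0.00290) = 0.0539
Q = 0.259, so δQ = 0.0539 × 0.259 = 0.0140.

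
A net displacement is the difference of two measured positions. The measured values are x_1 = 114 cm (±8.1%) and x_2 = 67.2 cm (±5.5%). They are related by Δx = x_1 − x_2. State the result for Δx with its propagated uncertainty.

46.8 ± 9.95 cm

For a sum/difference, combine absolute errors in quadrature:
  (δx_1)² = 85.3;  (δx_2)² = 13.7
δΔx = √(98.9) = 9.95 cm
Δx = 46.8 cm.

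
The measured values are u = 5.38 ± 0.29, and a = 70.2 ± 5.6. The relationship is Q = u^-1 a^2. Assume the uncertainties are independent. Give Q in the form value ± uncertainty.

Products/powers → add relative errors in quadrature, weighted by exponent:
  (-1·δu/u)² = (-1×0.0539)² = 0.00291;  (2·δa/a)² = (2×0.0798)² = 0.0255
δQ/Q = √(0.0284) = 0.168
Q = 916, so δQ = 0.168 × 916 = 154.

916 ± 154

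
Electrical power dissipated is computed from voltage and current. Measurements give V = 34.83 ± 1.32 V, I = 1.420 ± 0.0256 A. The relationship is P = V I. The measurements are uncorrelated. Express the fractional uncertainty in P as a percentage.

Since P is a product/quotient, work with relative uncertainties:
  (1·δV/V)² = (1×0.0379)² = 0.00144;  (1·δI/I)² = (1×0.0180)² = 0.000325
δP/P = √(0.00176) = 0.0420

4.20%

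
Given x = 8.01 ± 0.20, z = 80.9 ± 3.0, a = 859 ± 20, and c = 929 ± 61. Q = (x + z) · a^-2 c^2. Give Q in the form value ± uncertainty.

104 ± 14.9

Let u = x + z = 88.9. δu = √(δx² + δz²) = √(0.0400 + 9.00) = 3.01, so δu/u = 0.0338.
Q is then a monomial in u, a, c:
δQ/Q = √((δu/u)² + (-2·δa/a)² + (2·δc/c)²) = √(0.00114 + 0.00217 + 0.0172) = 0.143
Q = 104, so δQ = 0.143 × 104 = 14.9.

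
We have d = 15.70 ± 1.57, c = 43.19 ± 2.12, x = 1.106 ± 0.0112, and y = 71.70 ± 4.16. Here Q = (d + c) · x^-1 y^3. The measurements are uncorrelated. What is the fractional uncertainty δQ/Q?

0.180

Let u = d + c = 58.89. δu = √(δd² + δc²) = √(2.46 + 4.49) = 2.64, so δu/u = 0.0448.
Q is then a monomial in u, x, y:
δQ/Q = √((δu/u)² + (-1·δx/x)² + (3·δy/y)²) = √(0.00201 + 0.000103 + 0.0303) = 0.180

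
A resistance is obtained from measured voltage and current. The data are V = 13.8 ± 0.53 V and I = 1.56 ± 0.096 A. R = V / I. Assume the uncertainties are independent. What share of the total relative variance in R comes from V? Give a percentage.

28.0%

(δR/R)² = (1·δV/V)² + (-1·δI/I)²
  V term: (1×0.0384)² = 0.00148
  I term: (-1×0.0615)² = 0.00379
Total = 0.00526. Share from V = 0.00148/0.00526 = 0.280.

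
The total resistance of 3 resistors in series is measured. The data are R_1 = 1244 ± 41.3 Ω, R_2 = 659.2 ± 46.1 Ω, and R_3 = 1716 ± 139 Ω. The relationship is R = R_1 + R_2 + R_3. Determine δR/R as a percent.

Absolute uncertainties add in quadrature for a linear combination:
  (δR_1)² = 1710;  (δR_2)² = 2130;  (δR_3)² = 19300
δR = √(23200) = 152 Ω
R = 3619 Ω, so δR/R = 152/3619 = 0.0420.

4.20%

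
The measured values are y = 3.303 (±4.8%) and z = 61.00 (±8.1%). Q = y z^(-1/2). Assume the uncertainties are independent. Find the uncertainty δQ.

Q is a product of powers, so relative uncertainties combine in quadrature:
  (1·δy/y)² = (1×0.0480)² = 0.00230;  (−½·δz/z)² = (-0.5×0.0810)² = 0.00164
δQ/Q = √(0.00394) = 0.0628
Q = 0.4229, so δQ = 0.0628 × 0.4229 = 0.0266.

0.0266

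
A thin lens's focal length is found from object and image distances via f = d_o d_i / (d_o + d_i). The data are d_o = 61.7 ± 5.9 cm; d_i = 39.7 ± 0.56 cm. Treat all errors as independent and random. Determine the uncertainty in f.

0.928 cm

∂f/∂d_o = (d_i/(d_o+d_i))² = 0.153;  ∂f/∂d_i = (d_o/(d_o+d_i))² = 0.370
δf = √((∂f/∂d_o · δd_o)² + (∂f/∂d_i · δd_i)²) = √(0.818 + 0.0430) = 0.928 cm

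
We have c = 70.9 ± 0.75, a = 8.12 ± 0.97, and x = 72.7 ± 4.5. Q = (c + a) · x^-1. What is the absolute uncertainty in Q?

Let u = c + a = 79.0. δu = √(δc² + δa²) = √(0.562 + 0.941) = 1.23, so δu/u = 0.0155.
Q is then a monomial in u, x:
δQ/Q = √((δu/u)² + (-1·δx/x)²) = √(0.000241 + 0.00383) = 0.0638
Q = 1.09, so δQ = 0.0638 × 1.09 = 0.0694.

0.0694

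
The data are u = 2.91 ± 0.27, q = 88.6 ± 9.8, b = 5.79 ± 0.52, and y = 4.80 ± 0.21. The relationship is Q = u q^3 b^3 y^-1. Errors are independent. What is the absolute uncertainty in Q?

Products/powers → add relative errors in quadrature, weighted by exponent:
  (1·δu/u)² = (1×0.0928)² = 0.00861;  (3·δq/q)² = (3×0.111)² = 0.110;  (3·δb/b)² = (3×0.0898)² = 0.0726;  (-1·δy/y)² = (-1×0.0437)² = 0.00191
δQ/Q = √(0.193) = 0.440
Q = 8.18e+07, so δQ = 0.440 × 8.18e+07 = 3.6e+07.

3.6e+07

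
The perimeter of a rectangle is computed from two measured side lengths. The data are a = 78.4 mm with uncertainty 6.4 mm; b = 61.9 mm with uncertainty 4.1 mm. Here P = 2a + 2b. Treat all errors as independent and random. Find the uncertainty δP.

15.2 mm

Sums and differences: (δP)² = Σ (cᵢ δxᵢ)².
  (2·δa)² = 164;  (2·δb)² = 67.2
δP = √(231) = 15.2 mm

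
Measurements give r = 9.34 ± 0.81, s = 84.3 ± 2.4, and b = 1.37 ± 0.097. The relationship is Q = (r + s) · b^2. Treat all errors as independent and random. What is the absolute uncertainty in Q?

25.3

Let u = r + s = 93.6. δu = √(δr² + δs²) = √(0.656 + 5.76) = 2.53, so δu/u = 0.0271.
Q is then a monomial in u, b:
δQ/Q = √((δu/u)² + (2·δb/b)²) = √(0.000732 + 0.0201) = 0.144
Q = 176, so δQ = 0.144 × 176 = 25.3.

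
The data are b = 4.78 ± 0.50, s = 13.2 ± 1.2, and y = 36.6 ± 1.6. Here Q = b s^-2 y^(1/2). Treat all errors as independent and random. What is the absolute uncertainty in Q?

0.0350

For a monomial Q ∝ b, s^-2, y^(1/2), fractional errors add in quadrature:
  (1·δb/b)² = (1×0.105)² = 0.0109;  (-2·δs/s)² = (-2×0.0909)² = 0.0331;  (½·δy/y)² = (0.5×0.0437)² = 0.000478
δQ/Q = √(0.0445) = 0.211
Q = 0.166, so δQ = 0.211 × 0.166 = 0.0350.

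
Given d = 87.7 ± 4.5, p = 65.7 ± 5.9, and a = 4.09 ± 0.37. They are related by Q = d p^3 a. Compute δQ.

For a monomial Q ∝ d, p^3, a, fractional errors add in quadrature:
  (1·δd/d)² = (1×0.0513)² = 0.00263;  (3·δp/p)² = (3×0.0898)² = 0.0726;  (1·δa/a)² = (1×0.0905)² = 0.00818
δQ/Q = √(0.0834) = 0.289
Q = 1.02e+08, so δQ = 0.289 × 1.02e+08 = 2.94e+07.

2.94e+07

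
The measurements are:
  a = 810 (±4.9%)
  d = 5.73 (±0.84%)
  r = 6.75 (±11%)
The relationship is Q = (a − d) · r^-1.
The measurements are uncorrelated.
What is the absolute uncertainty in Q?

Let u = a − d = 804. δu = √(δa² + δd²) = √(1580 + 0.00232) = 39.7, so δu/u = 0.0493.
Q is then a monomial in u, r:
δQ/Q = √((δu/u)² + (-1·δr/r)²) = √(0.00244 + 0.0121) = 0.121
Q = 119, so δQ = 0.121 × 119 = 14.4.

14.4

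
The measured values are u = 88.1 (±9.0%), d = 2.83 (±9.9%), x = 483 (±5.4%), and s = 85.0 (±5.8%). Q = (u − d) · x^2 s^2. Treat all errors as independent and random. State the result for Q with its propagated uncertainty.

Let w = u − d = 85.3. δw = √(δu² + δd²) = √(62.9 + 0.0785) = 7.93, so δw/w = 0.0930.
Q is then a monomial in w, x, s:
δQ/Q = √((δw/w)² + (2·δx/x)² + (2·δs/s)²) = √(0.00866 + 0.0117 + 0.0135) = 0.184
Q = 1.44e+11, so δQ = 0.184 × 1.44e+11 = 2.64e+10.

(1.44 ± 0.264) × 10^11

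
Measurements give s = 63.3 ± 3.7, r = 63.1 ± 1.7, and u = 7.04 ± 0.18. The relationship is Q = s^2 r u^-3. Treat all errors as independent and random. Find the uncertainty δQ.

Since Q is a product/quotient, work with relative uncertainties:
  (2·δs/s)² = (2×0.0585)² = 0.0137;  (1·δr/r)² = (1×0.0269)² = 0.000726;  (-3·δu/u)² = (-3×0.0256)² = 0.00588
δQ/Q = √(0.0203) = 0.142
Q = 725, so δQ = 0.142 × 725 = 103.

103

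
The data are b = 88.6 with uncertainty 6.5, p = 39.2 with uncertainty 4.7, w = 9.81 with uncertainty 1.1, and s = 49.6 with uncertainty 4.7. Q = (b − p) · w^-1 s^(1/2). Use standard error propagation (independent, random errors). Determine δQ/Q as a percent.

Let u = b − p = 49.4. δu = √(δb² + δp²) = √(42.2 + 22.1) = 8.02, so δu/u = 0.162.
Q is then a monomial in u, w, s:
δQ/Q = √((δu/u)² + (-1·δw/w)² + (½·δs/s)²) = √(0.0264 + 0.0126 + 0.00224) = 0.203

20.3%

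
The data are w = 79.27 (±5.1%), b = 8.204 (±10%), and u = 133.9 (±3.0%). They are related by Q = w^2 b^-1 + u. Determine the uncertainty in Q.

Let p = w^2·b^-1 = 765.9. δp/p = √((2·δw/w)² + (-1·δb/b)²) = √(0.0104 + 0.0100) = 0.143, so δp = 109.
Q = p + u: δQ = √(δp² + δu²) = √(12000 + 16.1) = 109

109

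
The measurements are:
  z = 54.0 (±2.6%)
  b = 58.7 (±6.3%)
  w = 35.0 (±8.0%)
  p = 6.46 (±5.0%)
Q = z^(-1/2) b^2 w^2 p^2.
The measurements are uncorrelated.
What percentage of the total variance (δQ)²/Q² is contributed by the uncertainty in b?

(δQ/Q)² = (−½·δz/z)² + (2·δb/b)² + (2·δw/w)² + (2·δp/p)²
  z term: (-0.5×0.0260)² = 0.000169
  b term: (2×0.0630)² = 0.0159
  w term: (2×0.0800)² = 0.0256
  p term: (2×0.0500)² = 0.0100
Total = 0.0516. Share from b = 0.0159/0.0516 = 0.307.

30.7%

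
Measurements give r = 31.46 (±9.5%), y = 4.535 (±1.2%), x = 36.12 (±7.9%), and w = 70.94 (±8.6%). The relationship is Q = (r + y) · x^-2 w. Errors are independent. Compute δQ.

Let u = r + y = 36.00. δu = √(δr² + δy²) = √(8.93 + 0.00296) = 2.99, so δu/u = 0.0830.
Q is then a monomial in u, x, w:
δQ/Q = √((δu/u)² + (-2·δx/x)² + (1·δw/w)²) = √(0.00690 + 0.0250 + 0.00740) = 0.198
Q = 1.957, so δQ = 0.198 × 1.957 = 0.388.

0.388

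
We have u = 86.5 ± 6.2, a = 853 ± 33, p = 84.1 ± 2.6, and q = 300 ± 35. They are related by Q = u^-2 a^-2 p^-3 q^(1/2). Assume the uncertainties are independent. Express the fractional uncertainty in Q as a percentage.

Q is a product of powers, so relative uncertainties combine in quadrature:
  (-2·δu/u)² = (-2×0.0717)² = 0.0205;  (-2·δa/a)² = (-2×0.0387)² = 0.00599;  (-3·δp/p)² = (-3×0.0309)² = 0.00860;  (½·δq/q)² = (0.5×0.117)² = 0.00340
δQ/Q = √(0.0385) = 0.196

19.6%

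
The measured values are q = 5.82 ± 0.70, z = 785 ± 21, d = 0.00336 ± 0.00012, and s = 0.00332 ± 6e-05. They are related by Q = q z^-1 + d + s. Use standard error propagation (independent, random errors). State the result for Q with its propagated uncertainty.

Let p = q·z^-1 = 0.00741. δp/p = √((1·δq/q)² + (-1·δz/z)²) = √(0.0145 + 0.000716) = 0.123, so δp = 0.000914.
Q = p + d + s: δQ = √(δp² + δd² + δs²) = √(8.35e-07 + 1.44e-08 + 3.6e-09) = 0.000923
Q = 0.0141.

0.0141 ± 0.000923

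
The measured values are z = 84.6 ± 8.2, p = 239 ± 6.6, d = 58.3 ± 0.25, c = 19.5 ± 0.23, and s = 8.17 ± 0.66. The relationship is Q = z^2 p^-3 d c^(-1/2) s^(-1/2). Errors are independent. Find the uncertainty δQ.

Relative error in a monomial: (δQ/Q)² = Σ (nᵢ · δxᵢ/xᵢ)².
  (2·δz/z)² = (2×0.0969)² = 0.0376;  (-3·δp/p)² = (-3×0.0276)² = 0.00686;  (1·δd/d)² = (1×0.00429)² = 1.84e-05;  (−½·δc/c)² = (-0.5×0.0118)² = 3.48e-05;  (−½·δs/s)² = (-0.5×0.0808)² = 0.00163
δQ/Q = √(0.0461) = 0.215
Q = 0.00242, so δQ = 0.215 × 0.00242 = 0.000520.

0.000520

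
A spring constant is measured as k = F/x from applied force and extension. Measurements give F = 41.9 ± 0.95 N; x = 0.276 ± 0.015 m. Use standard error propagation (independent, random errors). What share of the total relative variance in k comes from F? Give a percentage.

14.8%

(δk/k)² = (1·δF/F)² + (-1·δx/x)²
  F term: (1×0.0227)² = 0.000514
  x term: (-1×0.0543)² = 0.00295
Total = 0.00347. Share from F = 0.000514/0.00347 = 0.148.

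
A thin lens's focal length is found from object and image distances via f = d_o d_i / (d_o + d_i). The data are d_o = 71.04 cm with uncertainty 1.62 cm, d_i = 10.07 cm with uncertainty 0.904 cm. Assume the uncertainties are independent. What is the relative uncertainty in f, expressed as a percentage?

∂f/∂d_o = (d_i/(d_o+d_i))² = 0.0154;  ∂f/∂d_i = (d_o/(d_o+d_i))² = 0.767
δf = √((∂f/∂d_o · δd_o)² + (∂f/∂d_i · δd_i)²) = √(0.000624 + 0.481) = 0.694 cm
f = 8.820 cm, so δf/f = 0.694/8.820 = 0.0787.

7.87%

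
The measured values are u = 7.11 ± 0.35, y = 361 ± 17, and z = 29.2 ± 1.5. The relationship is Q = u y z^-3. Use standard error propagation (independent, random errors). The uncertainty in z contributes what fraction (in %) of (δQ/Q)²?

83.7%

(δQ/Q)² = (1·δu/u)² + (1·δy/y)² + (-3·δz/z)²
  u term: (1×0.0492)² = 0.00242
  y term: (1×0.0471)² = 0.00222
  z term: (-3×0.0514)² = 0.0237
Total = 0.0284. Share from z = 0.0237/0.0284 = 0.837.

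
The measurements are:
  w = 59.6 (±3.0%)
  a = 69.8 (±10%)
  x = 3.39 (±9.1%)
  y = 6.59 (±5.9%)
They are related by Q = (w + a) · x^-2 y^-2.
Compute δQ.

Let u = w + a = 129. δu = √(δw² + δa²) = √(3.20 + 48.7) = 7.21, so δu/u = 0.0557.
Q is then a monomial in u, x, y:
δQ/Q = √((δu/u)² + (-2·δx/x)² + (-2·δy/y)²) = √(0.00310 + 0.0331 + 0.0139) = 0.224
Q = 0.259, so δQ = 0.224 × 0.259 = 0.0581.

0.0581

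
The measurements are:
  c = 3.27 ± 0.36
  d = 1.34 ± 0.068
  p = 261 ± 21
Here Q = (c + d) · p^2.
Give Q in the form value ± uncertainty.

(3.14 ± 0.564) × 10^5

Let u = c + d = 4.61. δu = √(δc² + δd²) = √(0.130 + 0.00462) = 0.366, so δu/u = 0.0795.
Q is then a monomial in u, p:
δQ/Q = √((δu/u)² + (2·δp/p)²) = √(0.00632 + 0.0259) = 0.179
Q = 3.14e+05, so δQ = 0.179 × 3.14e+05 = 56400.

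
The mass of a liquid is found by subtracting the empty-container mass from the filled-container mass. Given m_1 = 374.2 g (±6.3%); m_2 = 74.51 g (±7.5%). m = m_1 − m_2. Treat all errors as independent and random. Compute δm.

24.2 g

For a sum/difference, combine absolute errors in quadrature:
  (δm_1)² = 556;  (δm_2)² = 31.2
δm = √(587) = 24.2 g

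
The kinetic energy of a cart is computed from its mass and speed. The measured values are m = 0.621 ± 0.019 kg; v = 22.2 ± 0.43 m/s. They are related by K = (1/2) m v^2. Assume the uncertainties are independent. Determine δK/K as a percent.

For a monomial K ∝ m, v^2, fractional errors add in quadrature:
  (1·δm/m)² = (1×0.0306)² = 0.000936;  (2·δv/v)² = (2×0.0194)² = 0.00150
δK/K = √(0.00244) = 0.0494

4.94%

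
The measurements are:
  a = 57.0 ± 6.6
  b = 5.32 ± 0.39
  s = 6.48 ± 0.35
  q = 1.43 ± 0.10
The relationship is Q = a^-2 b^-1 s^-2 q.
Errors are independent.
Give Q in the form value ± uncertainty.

(1.97 ± 0.542) × 10^-6

Each factor contributes (exponent × relative error)² to (δQ/Q)²:
  (-2·δa/a)² = (-2×0.116)² = 0.0536;  (-1·δb/b)² = (-1×0.0733)² = 0.00537;  (-2·δs/s)² = (-2×0.0540)² = 0.0117;  (1·δq/q)² = (1×0.0699)² = 0.00489
δQ/Q = √(0.0756) = 0.275
Q = 1.97e-06, so δQ = 0.275 × 1.97e-06 = 5.42e-07.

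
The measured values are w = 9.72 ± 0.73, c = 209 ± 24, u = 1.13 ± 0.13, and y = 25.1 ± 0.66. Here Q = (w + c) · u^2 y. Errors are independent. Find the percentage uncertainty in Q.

Let h = w + c = 219. δh = √(δw² + δc²) = √(0.533 + 576) = 24.0, so δh/h = 0.110.
Q is then a monomial in h, u, y:
δQ/Q = √((δh/h)² + (2·δu/u)² + (1·δy/y)²) = √(0.0121 + 0.0529 + 0.000691) = 0.256

25.6%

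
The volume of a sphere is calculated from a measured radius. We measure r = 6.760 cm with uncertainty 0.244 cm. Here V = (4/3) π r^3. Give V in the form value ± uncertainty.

1294 ± 140 cm^3

V ∝ r^3, so δV/V = |3| · δr/r = 3 × 0.0361 = 0.108.
V = 1294 cm^3, so δV = 0.108 × 1294 = 140 cm^3.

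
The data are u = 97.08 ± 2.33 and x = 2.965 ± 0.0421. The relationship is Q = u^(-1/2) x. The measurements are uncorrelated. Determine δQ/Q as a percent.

Q is a product of powers, so relative uncertainties combine in quadrature:
  (−½·δu/u)² = (-0.5×0.0240)² = 0.000144;  (1·δx/x)² = (1×0.0142)² = 0.000202
δQ/Q = √(0.000346) = 0.0186

1.86%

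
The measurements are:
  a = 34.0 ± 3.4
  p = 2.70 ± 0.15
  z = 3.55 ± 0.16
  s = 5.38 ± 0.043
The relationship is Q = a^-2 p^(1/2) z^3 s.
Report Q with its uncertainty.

Q is a product of powers, so relative uncertainties combine in quadrature:
  (-2·δa/a)² = (-2×0.100)² = 0.0400;  (½·δp/p)² = (0.5×0.0556)² = 0.000772;  (3·δz/z)² = (3×0.0451)² = 0.0183;  (1·δs/s)² = (1×0.00799)² = 6.39e-05
δQ/Q = √(0.0591) = 0.243
Q = 0.342, so δQ = 0.243 × 0.342 = 0.0832.

0.342 ± 0.0832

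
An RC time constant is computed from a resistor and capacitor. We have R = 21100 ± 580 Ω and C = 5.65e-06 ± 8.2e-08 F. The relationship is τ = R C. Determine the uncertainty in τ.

0.00371 s

Each factor contributes (exponent × relative error)² to (δτ/τ)²:
  (1·δR/R)² = (1×0.0275)² = 0.000756;  (1·δC/C)² = (1×0.0145)² = 0.000211
δτ/τ = √(0.000966) = 0.0311
τ = 0.119 s, so δτ = 0.0311 × 0.119 = 0.00371 s.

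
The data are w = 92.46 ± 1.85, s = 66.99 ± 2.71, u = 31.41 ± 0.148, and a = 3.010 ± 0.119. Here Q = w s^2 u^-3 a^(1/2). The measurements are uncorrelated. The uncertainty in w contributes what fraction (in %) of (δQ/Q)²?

(δQ/Q)² = (1·δw/w)² + (2·δs/s)² + (-3·δu/u)² + (½·δa/a)²
  w term: (1×0.0200)² = 0.000400
  s term: (2×0.0405)² = 0.00655
  u term: (-3×0.00471)² = 0.000200
  a term: (0.5×0.0395)² = 0.000391
Total = 0.00754. Share from w = 0.000400/0.00754 = 0.0531.

5.31%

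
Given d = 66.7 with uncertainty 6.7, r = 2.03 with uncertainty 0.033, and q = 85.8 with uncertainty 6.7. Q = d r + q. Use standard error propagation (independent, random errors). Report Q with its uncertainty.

Let p = d·r = 135. δp/p = √((1·δd/d)² + (1·δr/r)²) = √(0.0101 + 0.000264) = 0.102, so δp = 13.8.
Q = p + q: δQ = √(δp² + δq²) = √(190 + 44.9) = 15.3
Q = 221.

221 ± 15.3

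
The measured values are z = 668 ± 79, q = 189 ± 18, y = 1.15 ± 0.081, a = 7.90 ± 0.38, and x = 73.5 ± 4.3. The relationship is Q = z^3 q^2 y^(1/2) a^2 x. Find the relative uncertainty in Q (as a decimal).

Relative error in a monomial: (δQ/Q)² = Σ (nᵢ · δxᵢ/xᵢ)².
  (3·δz/z)² = (3×0.118)² = 0.126;  (2·δq/q)² = (2×0.0952)² = 0.0363;  (½·δy/y)² = (0.5×0.0704)² = 0.00124;  (2·δa/a)² = (2×0.0481)² = 0.00925;  (1·δx/x)² = (1×0.0585)² = 0.00342
δQ/Q = √(0.176) = 0.420

0.420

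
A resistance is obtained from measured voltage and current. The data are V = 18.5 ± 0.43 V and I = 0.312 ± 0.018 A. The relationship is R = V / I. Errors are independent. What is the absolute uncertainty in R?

3.69 Ω

Relative error in a monomial: (δR/R)² = Σ (nᵢ · δxᵢ/xᵢ)².
  (1·δV/V)² = (1×0.0232)² = 0.000540;  (-1·δI/I)² = (-1×0.0577)² = 0.00333
δR/R = √(0.00387) = 0.0622
R = 59.3 Ω, so δR = 0.0622 × 59.3 = 3.69 Ω.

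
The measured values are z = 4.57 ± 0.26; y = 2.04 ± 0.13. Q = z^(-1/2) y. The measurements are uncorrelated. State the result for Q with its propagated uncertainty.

Relative error in a monomial: (δQ/Q)² = Σ (nᵢ · δxᵢ/xᵢ)².
  (−½·δz/z)² = (-0.5×0.0569)² = 0.000809;  (1·δy/y)² = (1×0.0637)² = 0.00406
δQ/Q = √(0.00487) = 0.0698
Q = 0.954, so δQ = 0.0698 × 0.954 = 0.0666.

0.954 ± 0.0666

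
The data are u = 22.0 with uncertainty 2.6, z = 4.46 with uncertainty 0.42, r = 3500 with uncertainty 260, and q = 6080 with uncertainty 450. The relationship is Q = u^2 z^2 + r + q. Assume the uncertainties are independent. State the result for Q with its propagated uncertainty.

Let p = u^2·z^2 = 9630. δp/p = √((2·δu/u)² + (2·δz/z)²) = √(0.0559 + 0.0355) = 0.302, so δp = 2910.
Q = p + r + q: δQ = √(δp² + δr² + δq²) = √(8.47e+06 + 67600 + 2.02e+05) = 2960
Q = 19200.

19200 ± 2960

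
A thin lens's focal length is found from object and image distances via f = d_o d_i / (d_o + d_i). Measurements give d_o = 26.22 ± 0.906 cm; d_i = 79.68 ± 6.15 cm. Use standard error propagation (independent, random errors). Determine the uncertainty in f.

0.637 cm

∂f/∂d_o = (d_i/(d_o+d_i))² = 0.566;  ∂f/∂d_i = (d_o/(d_o+d_i))² = 0.0613
δf = √((∂f/∂d_o · δd_o)² + (∂f/∂d_i · δd_i)²) = √(0.263 + 0.142) = 0.637 cm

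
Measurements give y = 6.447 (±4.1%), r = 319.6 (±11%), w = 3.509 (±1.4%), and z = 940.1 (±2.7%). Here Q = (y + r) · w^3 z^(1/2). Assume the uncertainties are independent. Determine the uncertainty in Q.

Let u = y + r = 326.0. δu = √(δy² + δr²) = √(0.0699 + 1240) = 35.2, so δu/u = 0.108.
Q is then a monomial in u, w, z:
δQ/Q = √((δu/u)² + (3·δw/w)² + (½·δz/z)²) = √(0.0116 + 0.00176 + 0.000182) = 0.117
Q = 431900, so δQ = 0.117 × 431900 = 50300.

50300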